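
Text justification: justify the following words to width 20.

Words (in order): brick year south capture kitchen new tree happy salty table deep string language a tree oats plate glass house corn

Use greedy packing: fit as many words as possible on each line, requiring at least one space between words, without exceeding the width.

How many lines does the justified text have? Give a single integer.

Answer: 7

Derivation:
Line 1: ['brick', 'year', 'south'] (min_width=16, slack=4)
Line 2: ['capture', 'kitchen', 'new'] (min_width=19, slack=1)
Line 3: ['tree', 'happy', 'salty'] (min_width=16, slack=4)
Line 4: ['table', 'deep', 'string'] (min_width=17, slack=3)
Line 5: ['language', 'a', 'tree', 'oats'] (min_width=20, slack=0)
Line 6: ['plate', 'glass', 'house'] (min_width=17, slack=3)
Line 7: ['corn'] (min_width=4, slack=16)
Total lines: 7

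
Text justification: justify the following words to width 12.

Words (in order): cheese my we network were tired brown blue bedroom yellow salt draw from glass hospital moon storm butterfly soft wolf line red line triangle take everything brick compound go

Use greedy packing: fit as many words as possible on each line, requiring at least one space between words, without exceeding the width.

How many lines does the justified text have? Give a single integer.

Answer: 18

Derivation:
Line 1: ['cheese', 'my', 'we'] (min_width=12, slack=0)
Line 2: ['network', 'were'] (min_width=12, slack=0)
Line 3: ['tired', 'brown'] (min_width=11, slack=1)
Line 4: ['blue', 'bedroom'] (min_width=12, slack=0)
Line 5: ['yellow', 'salt'] (min_width=11, slack=1)
Line 6: ['draw', 'from'] (min_width=9, slack=3)
Line 7: ['glass'] (min_width=5, slack=7)
Line 8: ['hospital'] (min_width=8, slack=4)
Line 9: ['moon', 'storm'] (min_width=10, slack=2)
Line 10: ['butterfly'] (min_width=9, slack=3)
Line 11: ['soft', 'wolf'] (min_width=9, slack=3)
Line 12: ['line', 'red'] (min_width=8, slack=4)
Line 13: ['line'] (min_width=4, slack=8)
Line 14: ['triangle'] (min_width=8, slack=4)
Line 15: ['take'] (min_width=4, slack=8)
Line 16: ['everything'] (min_width=10, slack=2)
Line 17: ['brick'] (min_width=5, slack=7)
Line 18: ['compound', 'go'] (min_width=11, slack=1)
Total lines: 18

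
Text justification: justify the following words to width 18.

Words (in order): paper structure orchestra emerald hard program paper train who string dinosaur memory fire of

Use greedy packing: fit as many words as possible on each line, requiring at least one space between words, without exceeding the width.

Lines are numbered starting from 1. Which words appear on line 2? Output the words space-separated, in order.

Answer: orchestra emerald

Derivation:
Line 1: ['paper', 'structure'] (min_width=15, slack=3)
Line 2: ['orchestra', 'emerald'] (min_width=17, slack=1)
Line 3: ['hard', 'program', 'paper'] (min_width=18, slack=0)
Line 4: ['train', 'who', 'string'] (min_width=16, slack=2)
Line 5: ['dinosaur', 'memory'] (min_width=15, slack=3)
Line 6: ['fire', 'of'] (min_width=7, slack=11)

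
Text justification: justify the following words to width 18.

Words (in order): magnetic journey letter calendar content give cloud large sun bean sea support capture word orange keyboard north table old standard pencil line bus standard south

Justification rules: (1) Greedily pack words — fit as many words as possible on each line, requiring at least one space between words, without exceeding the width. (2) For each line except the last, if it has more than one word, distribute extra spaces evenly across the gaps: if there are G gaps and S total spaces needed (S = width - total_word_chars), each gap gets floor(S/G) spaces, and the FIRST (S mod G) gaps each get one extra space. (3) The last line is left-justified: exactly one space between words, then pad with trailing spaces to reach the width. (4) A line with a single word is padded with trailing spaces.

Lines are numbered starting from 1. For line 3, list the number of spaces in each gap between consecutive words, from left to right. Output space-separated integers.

Answer: 1 1

Derivation:
Line 1: ['magnetic', 'journey'] (min_width=16, slack=2)
Line 2: ['letter', 'calendar'] (min_width=15, slack=3)
Line 3: ['content', 'give', 'cloud'] (min_width=18, slack=0)
Line 4: ['large', 'sun', 'bean', 'sea'] (min_width=18, slack=0)
Line 5: ['support', 'capture'] (min_width=15, slack=3)
Line 6: ['word', 'orange'] (min_width=11, slack=7)
Line 7: ['keyboard', 'north'] (min_width=14, slack=4)
Line 8: ['table', 'old', 'standard'] (min_width=18, slack=0)
Line 9: ['pencil', 'line', 'bus'] (min_width=15, slack=3)
Line 10: ['standard', 'south'] (min_width=14, slack=4)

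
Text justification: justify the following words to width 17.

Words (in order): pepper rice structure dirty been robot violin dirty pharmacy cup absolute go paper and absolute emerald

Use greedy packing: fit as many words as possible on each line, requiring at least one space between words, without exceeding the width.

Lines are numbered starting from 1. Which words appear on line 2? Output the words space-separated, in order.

Line 1: ['pepper', 'rice'] (min_width=11, slack=6)
Line 2: ['structure', 'dirty'] (min_width=15, slack=2)
Line 3: ['been', 'robot', 'violin'] (min_width=17, slack=0)
Line 4: ['dirty', 'pharmacy'] (min_width=14, slack=3)
Line 5: ['cup', 'absolute', 'go'] (min_width=15, slack=2)
Line 6: ['paper', 'and'] (min_width=9, slack=8)
Line 7: ['absolute', 'emerald'] (min_width=16, slack=1)

Answer: structure dirty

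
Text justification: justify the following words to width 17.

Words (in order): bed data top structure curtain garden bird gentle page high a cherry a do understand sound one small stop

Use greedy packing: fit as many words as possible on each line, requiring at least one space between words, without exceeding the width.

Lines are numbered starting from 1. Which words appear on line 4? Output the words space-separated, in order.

Line 1: ['bed', 'data', 'top'] (min_width=12, slack=5)
Line 2: ['structure', 'curtain'] (min_width=17, slack=0)
Line 3: ['garden', 'bird'] (min_width=11, slack=6)
Line 4: ['gentle', 'page', 'high'] (min_width=16, slack=1)
Line 5: ['a', 'cherry', 'a', 'do'] (min_width=13, slack=4)
Line 6: ['understand', 'sound'] (min_width=16, slack=1)
Line 7: ['one', 'small', 'stop'] (min_width=14, slack=3)

Answer: gentle page high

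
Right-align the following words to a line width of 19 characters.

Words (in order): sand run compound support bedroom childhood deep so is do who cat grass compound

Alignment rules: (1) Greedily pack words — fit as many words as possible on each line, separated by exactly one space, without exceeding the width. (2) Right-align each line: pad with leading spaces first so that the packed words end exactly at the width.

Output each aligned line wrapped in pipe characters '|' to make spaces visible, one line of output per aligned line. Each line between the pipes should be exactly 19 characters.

Answer: |  sand run compound|
|    support bedroom|
|  childhood deep so|
|is do who cat grass|
|           compound|

Derivation:
Line 1: ['sand', 'run', 'compound'] (min_width=17, slack=2)
Line 2: ['support', 'bedroom'] (min_width=15, slack=4)
Line 3: ['childhood', 'deep', 'so'] (min_width=17, slack=2)
Line 4: ['is', 'do', 'who', 'cat', 'grass'] (min_width=19, slack=0)
Line 5: ['compound'] (min_width=8, slack=11)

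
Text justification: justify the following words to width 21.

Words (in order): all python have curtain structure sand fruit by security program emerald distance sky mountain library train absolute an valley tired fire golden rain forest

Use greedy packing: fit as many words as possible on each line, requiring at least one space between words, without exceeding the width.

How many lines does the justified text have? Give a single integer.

Answer: 9

Derivation:
Line 1: ['all', 'python', 'have'] (min_width=15, slack=6)
Line 2: ['curtain', 'structure'] (min_width=17, slack=4)
Line 3: ['sand', 'fruit', 'by'] (min_width=13, slack=8)
Line 4: ['security', 'program'] (min_width=16, slack=5)
Line 5: ['emerald', 'distance', 'sky'] (min_width=20, slack=1)
Line 6: ['mountain', 'library'] (min_width=16, slack=5)
Line 7: ['train', 'absolute', 'an'] (min_width=17, slack=4)
Line 8: ['valley', 'tired', 'fire'] (min_width=17, slack=4)
Line 9: ['golden', 'rain', 'forest'] (min_width=18, slack=3)
Total lines: 9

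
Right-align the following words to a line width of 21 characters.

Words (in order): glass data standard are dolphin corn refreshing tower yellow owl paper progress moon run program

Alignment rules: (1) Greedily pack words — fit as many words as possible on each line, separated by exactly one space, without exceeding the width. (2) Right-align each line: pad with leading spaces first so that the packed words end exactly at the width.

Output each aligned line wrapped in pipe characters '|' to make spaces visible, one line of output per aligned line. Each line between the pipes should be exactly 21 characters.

Line 1: ['glass', 'data', 'standard'] (min_width=19, slack=2)
Line 2: ['are', 'dolphin', 'corn'] (min_width=16, slack=5)
Line 3: ['refreshing', 'tower'] (min_width=16, slack=5)
Line 4: ['yellow', 'owl', 'paper'] (min_width=16, slack=5)
Line 5: ['progress', 'moon', 'run'] (min_width=17, slack=4)
Line 6: ['program'] (min_width=7, slack=14)

Answer: |  glass data standard|
|     are dolphin corn|
|     refreshing tower|
|     yellow owl paper|
|    progress moon run|
|              program|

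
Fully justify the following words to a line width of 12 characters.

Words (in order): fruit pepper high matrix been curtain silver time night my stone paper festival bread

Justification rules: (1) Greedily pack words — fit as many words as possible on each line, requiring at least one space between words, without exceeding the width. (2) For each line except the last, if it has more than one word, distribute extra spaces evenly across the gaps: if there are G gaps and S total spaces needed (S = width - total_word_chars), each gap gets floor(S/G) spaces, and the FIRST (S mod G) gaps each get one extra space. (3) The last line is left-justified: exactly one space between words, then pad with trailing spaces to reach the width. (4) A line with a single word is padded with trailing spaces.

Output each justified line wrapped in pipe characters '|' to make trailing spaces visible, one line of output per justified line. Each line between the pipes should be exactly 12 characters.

Line 1: ['fruit', 'pepper'] (min_width=12, slack=0)
Line 2: ['high', 'matrix'] (min_width=11, slack=1)
Line 3: ['been', 'curtain'] (min_width=12, slack=0)
Line 4: ['silver', 'time'] (min_width=11, slack=1)
Line 5: ['night', 'my'] (min_width=8, slack=4)
Line 6: ['stone', 'paper'] (min_width=11, slack=1)
Line 7: ['festival'] (min_width=8, slack=4)
Line 8: ['bread'] (min_width=5, slack=7)

Answer: |fruit pepper|
|high  matrix|
|been curtain|
|silver  time|
|night     my|
|stone  paper|
|festival    |
|bread       |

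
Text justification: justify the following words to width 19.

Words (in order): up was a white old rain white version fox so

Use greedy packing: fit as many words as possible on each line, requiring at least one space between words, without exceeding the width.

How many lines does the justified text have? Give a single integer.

Answer: 3

Derivation:
Line 1: ['up', 'was', 'a', 'white', 'old'] (min_width=18, slack=1)
Line 2: ['rain', 'white', 'version'] (min_width=18, slack=1)
Line 3: ['fox', 'so'] (min_width=6, slack=13)
Total lines: 3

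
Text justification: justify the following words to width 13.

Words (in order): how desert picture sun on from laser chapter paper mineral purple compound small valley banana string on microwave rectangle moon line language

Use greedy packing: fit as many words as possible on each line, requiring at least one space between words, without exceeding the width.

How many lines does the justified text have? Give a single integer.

Answer: 13

Derivation:
Line 1: ['how', 'desert'] (min_width=10, slack=3)
Line 2: ['picture', 'sun'] (min_width=11, slack=2)
Line 3: ['on', 'from', 'laser'] (min_width=13, slack=0)
Line 4: ['chapter', 'paper'] (min_width=13, slack=0)
Line 5: ['mineral'] (min_width=7, slack=6)
Line 6: ['purple'] (min_width=6, slack=7)
Line 7: ['compound'] (min_width=8, slack=5)
Line 8: ['small', 'valley'] (min_width=12, slack=1)
Line 9: ['banana', 'string'] (min_width=13, slack=0)
Line 10: ['on', 'microwave'] (min_width=12, slack=1)
Line 11: ['rectangle'] (min_width=9, slack=4)
Line 12: ['moon', 'line'] (min_width=9, slack=4)
Line 13: ['language'] (min_width=8, slack=5)
Total lines: 13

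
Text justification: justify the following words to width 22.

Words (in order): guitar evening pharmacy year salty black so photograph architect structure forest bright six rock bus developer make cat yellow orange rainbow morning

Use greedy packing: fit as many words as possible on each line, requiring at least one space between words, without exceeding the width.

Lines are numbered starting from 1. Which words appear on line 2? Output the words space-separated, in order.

Line 1: ['guitar', 'evening'] (min_width=14, slack=8)
Line 2: ['pharmacy', 'year', 'salty'] (min_width=19, slack=3)
Line 3: ['black', 'so', 'photograph'] (min_width=19, slack=3)
Line 4: ['architect', 'structure'] (min_width=19, slack=3)
Line 5: ['forest', 'bright', 'six', 'rock'] (min_width=22, slack=0)
Line 6: ['bus', 'developer', 'make', 'cat'] (min_width=22, slack=0)
Line 7: ['yellow', 'orange', 'rainbow'] (min_width=21, slack=1)
Line 8: ['morning'] (min_width=7, slack=15)

Answer: pharmacy year salty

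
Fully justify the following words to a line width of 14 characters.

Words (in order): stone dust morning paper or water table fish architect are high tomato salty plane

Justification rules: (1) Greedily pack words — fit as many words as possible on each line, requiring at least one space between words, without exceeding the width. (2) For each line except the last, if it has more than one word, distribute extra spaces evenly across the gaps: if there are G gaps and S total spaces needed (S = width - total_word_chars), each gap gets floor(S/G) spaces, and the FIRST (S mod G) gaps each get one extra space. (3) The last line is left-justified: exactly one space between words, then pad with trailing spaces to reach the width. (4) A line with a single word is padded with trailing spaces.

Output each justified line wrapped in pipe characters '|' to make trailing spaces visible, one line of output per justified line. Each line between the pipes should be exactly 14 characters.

Answer: |stone     dust|
|morning  paper|
|or water table|
|fish architect|
|are       high|
|tomato   salty|
|plane         |

Derivation:
Line 1: ['stone', 'dust'] (min_width=10, slack=4)
Line 2: ['morning', 'paper'] (min_width=13, slack=1)
Line 3: ['or', 'water', 'table'] (min_width=14, slack=0)
Line 4: ['fish', 'architect'] (min_width=14, slack=0)
Line 5: ['are', 'high'] (min_width=8, slack=6)
Line 6: ['tomato', 'salty'] (min_width=12, slack=2)
Line 7: ['plane'] (min_width=5, slack=9)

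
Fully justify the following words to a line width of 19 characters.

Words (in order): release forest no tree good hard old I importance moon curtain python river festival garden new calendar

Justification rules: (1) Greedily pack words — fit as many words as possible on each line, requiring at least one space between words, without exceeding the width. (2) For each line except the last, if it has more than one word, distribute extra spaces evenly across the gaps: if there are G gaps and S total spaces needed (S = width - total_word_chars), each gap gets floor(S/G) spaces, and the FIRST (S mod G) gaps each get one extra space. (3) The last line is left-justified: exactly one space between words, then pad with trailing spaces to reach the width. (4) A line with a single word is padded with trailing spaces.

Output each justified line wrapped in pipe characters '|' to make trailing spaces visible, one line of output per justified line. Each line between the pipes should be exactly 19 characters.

Answer: |release  forest  no|
|tree  good hard old|
|I  importance  moon|
|curtain      python|
|river      festival|
|garden new calendar|

Derivation:
Line 1: ['release', 'forest', 'no'] (min_width=17, slack=2)
Line 2: ['tree', 'good', 'hard', 'old'] (min_width=18, slack=1)
Line 3: ['I', 'importance', 'moon'] (min_width=17, slack=2)
Line 4: ['curtain', 'python'] (min_width=14, slack=5)
Line 5: ['river', 'festival'] (min_width=14, slack=5)
Line 6: ['garden', 'new', 'calendar'] (min_width=19, slack=0)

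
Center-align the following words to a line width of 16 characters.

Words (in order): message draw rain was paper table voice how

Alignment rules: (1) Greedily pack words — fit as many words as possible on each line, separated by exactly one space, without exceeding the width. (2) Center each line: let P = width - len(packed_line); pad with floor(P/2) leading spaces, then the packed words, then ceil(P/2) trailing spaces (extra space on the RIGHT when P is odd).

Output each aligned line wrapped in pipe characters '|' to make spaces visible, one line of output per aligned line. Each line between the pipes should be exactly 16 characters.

Line 1: ['message', 'draw'] (min_width=12, slack=4)
Line 2: ['rain', 'was', 'paper'] (min_width=14, slack=2)
Line 3: ['table', 'voice', 'how'] (min_width=15, slack=1)

Answer: |  message draw  |
| rain was paper |
|table voice how |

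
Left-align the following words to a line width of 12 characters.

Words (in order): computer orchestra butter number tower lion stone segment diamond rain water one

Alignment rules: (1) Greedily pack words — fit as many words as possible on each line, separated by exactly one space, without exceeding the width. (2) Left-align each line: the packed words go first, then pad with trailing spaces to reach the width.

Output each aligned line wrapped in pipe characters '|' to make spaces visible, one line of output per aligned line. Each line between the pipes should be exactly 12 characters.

Answer: |computer    |
|orchestra   |
|butter      |
|number tower|
|lion stone  |
|segment     |
|diamond rain|
|water one   |

Derivation:
Line 1: ['computer'] (min_width=8, slack=4)
Line 2: ['orchestra'] (min_width=9, slack=3)
Line 3: ['butter'] (min_width=6, slack=6)
Line 4: ['number', 'tower'] (min_width=12, slack=0)
Line 5: ['lion', 'stone'] (min_width=10, slack=2)
Line 6: ['segment'] (min_width=7, slack=5)
Line 7: ['diamond', 'rain'] (min_width=12, slack=0)
Line 8: ['water', 'one'] (min_width=9, slack=3)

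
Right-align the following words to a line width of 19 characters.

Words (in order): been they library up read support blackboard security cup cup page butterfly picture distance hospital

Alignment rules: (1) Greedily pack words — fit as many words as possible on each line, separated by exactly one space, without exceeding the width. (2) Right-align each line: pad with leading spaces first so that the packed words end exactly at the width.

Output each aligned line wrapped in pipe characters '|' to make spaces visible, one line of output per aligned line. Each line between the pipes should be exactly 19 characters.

Line 1: ['been', 'they', 'library'] (min_width=17, slack=2)
Line 2: ['up', 'read', 'support'] (min_width=15, slack=4)
Line 3: ['blackboard', 'security'] (min_width=19, slack=0)
Line 4: ['cup', 'cup', 'page'] (min_width=12, slack=7)
Line 5: ['butterfly', 'picture'] (min_width=17, slack=2)
Line 6: ['distance', 'hospital'] (min_width=17, slack=2)

Answer: |  been they library|
|    up read support|
|blackboard security|
|       cup cup page|
|  butterfly picture|
|  distance hospital|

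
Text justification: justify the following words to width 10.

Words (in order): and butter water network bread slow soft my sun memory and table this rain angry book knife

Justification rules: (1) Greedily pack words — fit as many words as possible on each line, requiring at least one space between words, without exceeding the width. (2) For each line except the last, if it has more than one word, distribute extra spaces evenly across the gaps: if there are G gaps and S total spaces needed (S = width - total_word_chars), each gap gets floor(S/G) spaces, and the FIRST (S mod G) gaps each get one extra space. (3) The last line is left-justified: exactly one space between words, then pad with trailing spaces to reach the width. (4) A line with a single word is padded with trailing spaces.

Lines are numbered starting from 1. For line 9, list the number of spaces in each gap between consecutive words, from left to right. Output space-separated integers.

Answer: 1

Derivation:
Line 1: ['and', 'butter'] (min_width=10, slack=0)
Line 2: ['water'] (min_width=5, slack=5)
Line 3: ['network'] (min_width=7, slack=3)
Line 4: ['bread', 'slow'] (min_width=10, slack=0)
Line 5: ['soft', 'my'] (min_width=7, slack=3)
Line 6: ['sun', 'memory'] (min_width=10, slack=0)
Line 7: ['and', 'table'] (min_width=9, slack=1)
Line 8: ['this', 'rain'] (min_width=9, slack=1)
Line 9: ['angry', 'book'] (min_width=10, slack=0)
Line 10: ['knife'] (min_width=5, slack=5)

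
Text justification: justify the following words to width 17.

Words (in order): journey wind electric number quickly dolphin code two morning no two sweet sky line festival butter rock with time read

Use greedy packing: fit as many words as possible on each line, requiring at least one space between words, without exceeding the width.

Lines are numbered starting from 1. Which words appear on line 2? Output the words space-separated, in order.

Answer: electric number

Derivation:
Line 1: ['journey', 'wind'] (min_width=12, slack=5)
Line 2: ['electric', 'number'] (min_width=15, slack=2)
Line 3: ['quickly', 'dolphin'] (min_width=15, slack=2)
Line 4: ['code', 'two', 'morning'] (min_width=16, slack=1)
Line 5: ['no', 'two', 'sweet', 'sky'] (min_width=16, slack=1)
Line 6: ['line', 'festival'] (min_width=13, slack=4)
Line 7: ['butter', 'rock', 'with'] (min_width=16, slack=1)
Line 8: ['time', 'read'] (min_width=9, slack=8)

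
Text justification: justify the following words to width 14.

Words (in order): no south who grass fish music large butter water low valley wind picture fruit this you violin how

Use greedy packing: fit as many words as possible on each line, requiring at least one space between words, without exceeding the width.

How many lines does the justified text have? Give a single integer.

Answer: 8

Derivation:
Line 1: ['no', 'south', 'who'] (min_width=12, slack=2)
Line 2: ['grass', 'fish'] (min_width=10, slack=4)
Line 3: ['music', 'large'] (min_width=11, slack=3)
Line 4: ['butter', 'water'] (min_width=12, slack=2)
Line 5: ['low', 'valley'] (min_width=10, slack=4)
Line 6: ['wind', 'picture'] (min_width=12, slack=2)
Line 7: ['fruit', 'this', 'you'] (min_width=14, slack=0)
Line 8: ['violin', 'how'] (min_width=10, slack=4)
Total lines: 8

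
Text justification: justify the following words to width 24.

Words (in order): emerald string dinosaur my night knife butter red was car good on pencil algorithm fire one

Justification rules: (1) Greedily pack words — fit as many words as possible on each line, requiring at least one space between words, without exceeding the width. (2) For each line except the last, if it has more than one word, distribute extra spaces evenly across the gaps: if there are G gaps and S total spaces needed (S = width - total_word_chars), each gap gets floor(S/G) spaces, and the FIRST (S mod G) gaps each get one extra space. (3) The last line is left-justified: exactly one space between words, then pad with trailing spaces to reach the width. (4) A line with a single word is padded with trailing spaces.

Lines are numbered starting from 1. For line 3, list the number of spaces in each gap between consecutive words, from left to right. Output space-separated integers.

Line 1: ['emerald', 'string', 'dinosaur'] (min_width=23, slack=1)
Line 2: ['my', 'night', 'knife', 'butter'] (min_width=21, slack=3)
Line 3: ['red', 'was', 'car', 'good', 'on'] (min_width=19, slack=5)
Line 4: ['pencil', 'algorithm', 'fire'] (min_width=21, slack=3)
Line 5: ['one'] (min_width=3, slack=21)

Answer: 3 2 2 2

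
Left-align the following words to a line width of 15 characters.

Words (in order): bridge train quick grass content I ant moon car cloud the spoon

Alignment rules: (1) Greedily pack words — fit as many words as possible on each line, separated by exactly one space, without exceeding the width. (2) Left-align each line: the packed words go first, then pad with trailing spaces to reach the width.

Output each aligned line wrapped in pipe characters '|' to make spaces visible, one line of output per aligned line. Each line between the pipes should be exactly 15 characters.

Line 1: ['bridge', 'train'] (min_width=12, slack=3)
Line 2: ['quick', 'grass'] (min_width=11, slack=4)
Line 3: ['content', 'I', 'ant'] (min_width=13, slack=2)
Line 4: ['moon', 'car', 'cloud'] (min_width=14, slack=1)
Line 5: ['the', 'spoon'] (min_width=9, slack=6)

Answer: |bridge train   |
|quick grass    |
|content I ant  |
|moon car cloud |
|the spoon      |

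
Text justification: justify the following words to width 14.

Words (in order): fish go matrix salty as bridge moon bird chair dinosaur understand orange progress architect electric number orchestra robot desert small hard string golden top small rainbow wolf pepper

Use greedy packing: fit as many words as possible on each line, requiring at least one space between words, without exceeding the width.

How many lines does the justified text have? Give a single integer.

Line 1: ['fish', 'go', 'matrix'] (min_width=14, slack=0)
Line 2: ['salty', 'as'] (min_width=8, slack=6)
Line 3: ['bridge', 'moon'] (min_width=11, slack=3)
Line 4: ['bird', 'chair'] (min_width=10, slack=4)
Line 5: ['dinosaur'] (min_width=8, slack=6)
Line 6: ['understand'] (min_width=10, slack=4)
Line 7: ['orange'] (min_width=6, slack=8)
Line 8: ['progress'] (min_width=8, slack=6)
Line 9: ['architect'] (min_width=9, slack=5)
Line 10: ['electric'] (min_width=8, slack=6)
Line 11: ['number'] (min_width=6, slack=8)
Line 12: ['orchestra'] (min_width=9, slack=5)
Line 13: ['robot', 'desert'] (min_width=12, slack=2)
Line 14: ['small', 'hard'] (min_width=10, slack=4)
Line 15: ['string', 'golden'] (min_width=13, slack=1)
Line 16: ['top', 'small'] (min_width=9, slack=5)
Line 17: ['rainbow', 'wolf'] (min_width=12, slack=2)
Line 18: ['pepper'] (min_width=6, slack=8)
Total lines: 18

Answer: 18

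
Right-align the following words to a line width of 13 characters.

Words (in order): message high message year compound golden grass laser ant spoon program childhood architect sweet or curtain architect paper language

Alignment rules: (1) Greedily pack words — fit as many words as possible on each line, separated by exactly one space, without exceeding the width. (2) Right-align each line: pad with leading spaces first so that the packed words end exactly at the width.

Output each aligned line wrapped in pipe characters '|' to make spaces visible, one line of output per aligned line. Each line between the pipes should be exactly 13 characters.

Answer: | message high|
| message year|
|     compound|
| golden grass|
|    laser ant|
|spoon program|
|    childhood|
|    architect|
|     sweet or|
|      curtain|
|    architect|
|        paper|
|     language|

Derivation:
Line 1: ['message', 'high'] (min_width=12, slack=1)
Line 2: ['message', 'year'] (min_width=12, slack=1)
Line 3: ['compound'] (min_width=8, slack=5)
Line 4: ['golden', 'grass'] (min_width=12, slack=1)
Line 5: ['laser', 'ant'] (min_width=9, slack=4)
Line 6: ['spoon', 'program'] (min_width=13, slack=0)
Line 7: ['childhood'] (min_width=9, slack=4)
Line 8: ['architect'] (min_width=9, slack=4)
Line 9: ['sweet', 'or'] (min_width=8, slack=5)
Line 10: ['curtain'] (min_width=7, slack=6)
Line 11: ['architect'] (min_width=9, slack=4)
Line 12: ['paper'] (min_width=5, slack=8)
Line 13: ['language'] (min_width=8, slack=5)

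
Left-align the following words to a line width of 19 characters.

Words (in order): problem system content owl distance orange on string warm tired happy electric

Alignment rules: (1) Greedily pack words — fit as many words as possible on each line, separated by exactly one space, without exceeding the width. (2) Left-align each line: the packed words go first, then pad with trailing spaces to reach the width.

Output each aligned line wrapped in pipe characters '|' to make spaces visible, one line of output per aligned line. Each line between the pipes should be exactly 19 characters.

Line 1: ['problem', 'system'] (min_width=14, slack=5)
Line 2: ['content', 'owl'] (min_width=11, slack=8)
Line 3: ['distance', 'orange', 'on'] (min_width=18, slack=1)
Line 4: ['string', 'warm', 'tired'] (min_width=17, slack=2)
Line 5: ['happy', 'electric'] (min_width=14, slack=5)

Answer: |problem system     |
|content owl        |
|distance orange on |
|string warm tired  |
|happy electric     |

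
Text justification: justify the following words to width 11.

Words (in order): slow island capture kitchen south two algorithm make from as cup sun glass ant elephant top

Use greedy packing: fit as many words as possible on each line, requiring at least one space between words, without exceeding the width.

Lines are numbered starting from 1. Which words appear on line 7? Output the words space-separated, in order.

Answer: as cup sun

Derivation:
Line 1: ['slow', 'island'] (min_width=11, slack=0)
Line 2: ['capture'] (min_width=7, slack=4)
Line 3: ['kitchen'] (min_width=7, slack=4)
Line 4: ['south', 'two'] (min_width=9, slack=2)
Line 5: ['algorithm'] (min_width=9, slack=2)
Line 6: ['make', 'from'] (min_width=9, slack=2)
Line 7: ['as', 'cup', 'sun'] (min_width=10, slack=1)
Line 8: ['glass', 'ant'] (min_width=9, slack=2)
Line 9: ['elephant'] (min_width=8, slack=3)
Line 10: ['top'] (min_width=3, slack=8)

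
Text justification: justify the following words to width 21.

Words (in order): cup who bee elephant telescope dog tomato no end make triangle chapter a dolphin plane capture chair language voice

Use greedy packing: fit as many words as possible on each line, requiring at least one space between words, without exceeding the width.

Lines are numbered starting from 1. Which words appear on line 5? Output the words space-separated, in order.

Line 1: ['cup', 'who', 'bee', 'elephant'] (min_width=20, slack=1)
Line 2: ['telescope', 'dog', 'tomato'] (min_width=20, slack=1)
Line 3: ['no', 'end', 'make', 'triangle'] (min_width=20, slack=1)
Line 4: ['chapter', 'a', 'dolphin'] (min_width=17, slack=4)
Line 5: ['plane', 'capture', 'chair'] (min_width=19, slack=2)
Line 6: ['language', 'voice'] (min_width=14, slack=7)

Answer: plane capture chair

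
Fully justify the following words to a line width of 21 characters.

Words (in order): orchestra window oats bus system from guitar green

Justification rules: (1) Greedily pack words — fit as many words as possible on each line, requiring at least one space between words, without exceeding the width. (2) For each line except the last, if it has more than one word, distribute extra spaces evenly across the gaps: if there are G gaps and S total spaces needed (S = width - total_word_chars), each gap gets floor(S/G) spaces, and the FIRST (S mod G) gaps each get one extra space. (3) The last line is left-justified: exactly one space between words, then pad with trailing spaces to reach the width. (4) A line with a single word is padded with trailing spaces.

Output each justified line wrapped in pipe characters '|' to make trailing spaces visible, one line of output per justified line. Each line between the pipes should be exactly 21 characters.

Answer: |orchestra window oats|
|bus    system    from|
|guitar green         |

Derivation:
Line 1: ['orchestra', 'window', 'oats'] (min_width=21, slack=0)
Line 2: ['bus', 'system', 'from'] (min_width=15, slack=6)
Line 3: ['guitar', 'green'] (min_width=12, slack=9)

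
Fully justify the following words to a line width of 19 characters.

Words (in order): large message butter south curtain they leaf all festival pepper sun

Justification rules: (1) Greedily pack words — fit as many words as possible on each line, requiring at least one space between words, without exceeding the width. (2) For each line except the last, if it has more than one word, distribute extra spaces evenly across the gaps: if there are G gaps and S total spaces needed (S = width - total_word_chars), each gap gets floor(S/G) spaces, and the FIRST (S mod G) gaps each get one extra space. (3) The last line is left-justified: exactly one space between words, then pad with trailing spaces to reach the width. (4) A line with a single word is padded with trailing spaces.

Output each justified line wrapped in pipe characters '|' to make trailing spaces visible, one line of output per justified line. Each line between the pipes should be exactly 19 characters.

Answer: |large       message|
|butter        south|
|curtain  they  leaf|
|all festival pepper|
|sun                |

Derivation:
Line 1: ['large', 'message'] (min_width=13, slack=6)
Line 2: ['butter', 'south'] (min_width=12, slack=7)
Line 3: ['curtain', 'they', 'leaf'] (min_width=17, slack=2)
Line 4: ['all', 'festival', 'pepper'] (min_width=19, slack=0)
Line 5: ['sun'] (min_width=3, slack=16)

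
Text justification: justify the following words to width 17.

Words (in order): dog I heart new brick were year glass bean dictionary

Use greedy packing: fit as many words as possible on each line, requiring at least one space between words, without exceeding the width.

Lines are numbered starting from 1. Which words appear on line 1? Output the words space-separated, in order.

Line 1: ['dog', 'I', 'heart', 'new'] (min_width=15, slack=2)
Line 2: ['brick', 'were', 'year'] (min_width=15, slack=2)
Line 3: ['glass', 'bean'] (min_width=10, slack=7)
Line 4: ['dictionary'] (min_width=10, slack=7)

Answer: dog I heart new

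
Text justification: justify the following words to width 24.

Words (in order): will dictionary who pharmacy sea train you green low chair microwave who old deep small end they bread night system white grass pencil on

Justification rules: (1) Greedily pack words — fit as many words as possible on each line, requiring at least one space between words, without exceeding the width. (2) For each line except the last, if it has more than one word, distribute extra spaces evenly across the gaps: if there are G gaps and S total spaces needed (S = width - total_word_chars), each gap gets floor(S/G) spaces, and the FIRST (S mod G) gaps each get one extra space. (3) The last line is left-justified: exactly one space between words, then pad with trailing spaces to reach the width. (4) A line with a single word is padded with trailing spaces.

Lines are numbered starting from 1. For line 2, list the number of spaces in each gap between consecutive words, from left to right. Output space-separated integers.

Answer: 2 2 1

Derivation:
Line 1: ['will', 'dictionary', 'who'] (min_width=19, slack=5)
Line 2: ['pharmacy', 'sea', 'train', 'you'] (min_width=22, slack=2)
Line 3: ['green', 'low', 'chair'] (min_width=15, slack=9)
Line 4: ['microwave', 'who', 'old', 'deep'] (min_width=22, slack=2)
Line 5: ['small', 'end', 'they', 'bread'] (min_width=20, slack=4)
Line 6: ['night', 'system', 'white', 'grass'] (min_width=24, slack=0)
Line 7: ['pencil', 'on'] (min_width=9, slack=15)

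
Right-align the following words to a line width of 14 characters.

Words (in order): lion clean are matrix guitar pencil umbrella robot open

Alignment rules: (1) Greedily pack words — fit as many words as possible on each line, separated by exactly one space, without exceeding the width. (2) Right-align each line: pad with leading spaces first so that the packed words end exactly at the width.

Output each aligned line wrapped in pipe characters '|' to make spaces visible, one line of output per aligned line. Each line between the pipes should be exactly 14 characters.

Line 1: ['lion', 'clean', 'are'] (min_width=14, slack=0)
Line 2: ['matrix', 'guitar'] (min_width=13, slack=1)
Line 3: ['pencil'] (min_width=6, slack=8)
Line 4: ['umbrella', 'robot'] (min_width=14, slack=0)
Line 5: ['open'] (min_width=4, slack=10)

Answer: |lion clean are|
| matrix guitar|
|        pencil|
|umbrella robot|
|          open|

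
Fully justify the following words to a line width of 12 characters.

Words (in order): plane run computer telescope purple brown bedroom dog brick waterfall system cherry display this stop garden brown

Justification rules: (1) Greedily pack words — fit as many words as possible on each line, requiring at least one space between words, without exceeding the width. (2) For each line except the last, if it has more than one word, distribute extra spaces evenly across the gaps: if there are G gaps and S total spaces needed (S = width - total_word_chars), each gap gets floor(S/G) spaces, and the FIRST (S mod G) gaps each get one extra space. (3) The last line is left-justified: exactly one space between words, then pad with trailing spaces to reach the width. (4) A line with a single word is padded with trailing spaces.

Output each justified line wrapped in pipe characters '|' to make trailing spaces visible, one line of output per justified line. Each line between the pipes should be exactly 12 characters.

Line 1: ['plane', 'run'] (min_width=9, slack=3)
Line 2: ['computer'] (min_width=8, slack=4)
Line 3: ['telescope'] (min_width=9, slack=3)
Line 4: ['purple', 'brown'] (min_width=12, slack=0)
Line 5: ['bedroom', 'dog'] (min_width=11, slack=1)
Line 6: ['brick'] (min_width=5, slack=7)
Line 7: ['waterfall'] (min_width=9, slack=3)
Line 8: ['system'] (min_width=6, slack=6)
Line 9: ['cherry'] (min_width=6, slack=6)
Line 10: ['display', 'this'] (min_width=12, slack=0)
Line 11: ['stop', 'garden'] (min_width=11, slack=1)
Line 12: ['brown'] (min_width=5, slack=7)

Answer: |plane    run|
|computer    |
|telescope   |
|purple brown|
|bedroom  dog|
|brick       |
|waterfall   |
|system      |
|cherry      |
|display this|
|stop  garden|
|brown       |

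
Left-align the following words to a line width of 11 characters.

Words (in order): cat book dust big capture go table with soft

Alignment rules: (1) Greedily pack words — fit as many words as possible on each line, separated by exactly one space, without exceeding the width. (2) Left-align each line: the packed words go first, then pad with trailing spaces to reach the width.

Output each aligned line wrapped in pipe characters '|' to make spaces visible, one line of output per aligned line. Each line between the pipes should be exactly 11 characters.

Answer: |cat book   |
|dust big   |
|capture go |
|table with |
|soft       |

Derivation:
Line 1: ['cat', 'book'] (min_width=8, slack=3)
Line 2: ['dust', 'big'] (min_width=8, slack=3)
Line 3: ['capture', 'go'] (min_width=10, slack=1)
Line 4: ['table', 'with'] (min_width=10, slack=1)
Line 5: ['soft'] (min_width=4, slack=7)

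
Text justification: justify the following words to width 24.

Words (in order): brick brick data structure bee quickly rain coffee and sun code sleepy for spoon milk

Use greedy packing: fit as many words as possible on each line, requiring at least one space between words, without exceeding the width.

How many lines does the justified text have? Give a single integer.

Line 1: ['brick', 'brick', 'data'] (min_width=16, slack=8)
Line 2: ['structure', 'bee', 'quickly'] (min_width=21, slack=3)
Line 3: ['rain', 'coffee', 'and', 'sun', 'code'] (min_width=24, slack=0)
Line 4: ['sleepy', 'for', 'spoon', 'milk'] (min_width=21, slack=3)
Total lines: 4

Answer: 4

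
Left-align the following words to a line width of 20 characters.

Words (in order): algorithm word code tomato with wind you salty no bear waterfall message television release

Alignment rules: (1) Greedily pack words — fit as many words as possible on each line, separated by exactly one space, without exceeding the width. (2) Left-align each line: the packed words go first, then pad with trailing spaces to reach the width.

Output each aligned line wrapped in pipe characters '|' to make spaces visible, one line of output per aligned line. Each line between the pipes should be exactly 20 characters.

Line 1: ['algorithm', 'word', 'code'] (min_width=19, slack=1)
Line 2: ['tomato', 'with', 'wind', 'you'] (min_width=20, slack=0)
Line 3: ['salty', 'no', 'bear'] (min_width=13, slack=7)
Line 4: ['waterfall', 'message'] (min_width=17, slack=3)
Line 5: ['television', 'release'] (min_width=18, slack=2)

Answer: |algorithm word code |
|tomato with wind you|
|salty no bear       |
|waterfall message   |
|television release  |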